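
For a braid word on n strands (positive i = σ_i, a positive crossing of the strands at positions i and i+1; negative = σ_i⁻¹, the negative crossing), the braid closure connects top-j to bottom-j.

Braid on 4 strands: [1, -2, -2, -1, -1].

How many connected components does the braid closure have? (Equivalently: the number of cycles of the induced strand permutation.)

Track the strand permutation on 4 strands, starting from identity.
  step 1: s1 swaps positions 1,2 -> [2 1 3 4]
  step 2: s2^-1 swaps positions 2,3 -> [2 3 1 4]
  step 3: s2^-1 swaps positions 2,3 -> [2 1 3 4]
  step 4: s1^-1 swaps positions 1,2 -> [1 2 3 4]
  step 5: s1^-1 swaps positions 1,2 -> [2 1 3 4]
Final permutation (position -> original strand): [2 1 3 4]
Closure components = cycle count of this permutation = 3.

Answer: 3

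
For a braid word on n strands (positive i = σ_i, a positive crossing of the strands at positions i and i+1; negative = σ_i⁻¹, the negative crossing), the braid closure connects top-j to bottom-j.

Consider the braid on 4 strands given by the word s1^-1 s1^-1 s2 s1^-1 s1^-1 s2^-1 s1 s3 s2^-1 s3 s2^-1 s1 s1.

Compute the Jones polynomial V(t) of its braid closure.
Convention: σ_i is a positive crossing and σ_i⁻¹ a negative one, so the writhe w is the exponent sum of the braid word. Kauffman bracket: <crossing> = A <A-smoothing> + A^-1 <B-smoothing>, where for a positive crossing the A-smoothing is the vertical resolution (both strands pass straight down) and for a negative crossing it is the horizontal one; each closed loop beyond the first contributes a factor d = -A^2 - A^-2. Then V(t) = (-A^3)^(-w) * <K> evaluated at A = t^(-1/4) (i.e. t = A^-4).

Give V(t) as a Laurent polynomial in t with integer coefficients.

t^2 - t + 2 - 2*t^-1 + t^-2 - t^-3 + t^-4

Derivation:
The presented braid s1^-1 s1^-1 s2 s1^-1 s1^-1 s2^-1 s1 s3 s2^-1 s3 s2^-1 s1 s1 on 4 strands reduces by inverse Markov moves (closure unchanged at each step):
  Deconjugate: the word is γ·β·γ⁻¹ with γ = s1^-1 s1^-1 (prefix) and γ⁻¹ = s1 s1 (suffix); strip both.
  Deconjugate: the word is γ·β·γ⁻¹ with γ = s2 (prefix) and γ⁻¹ = s2^-1 (suffix); strip both.
Reduced to β = s1^-1 s1^-1 s2^-1 s1 s3 s2^-1 s3 on 4 strands, 7 crossings.
Compute on β:
Braid: s1^-1 s1^-1 s2^-1 s1 s3 s2^-1 s3 on 4 strands, 7 crossings.
Writhe w = (#positive) - (#negative) = 3 - 4 = -1.
State-sum expansion of <K>. There are 2^7 = 128 states.
For each crossing: s=0 is the vertical smoothing, s=1 horizontal. Crossing k contributes A^(sign_k * (1 - 2*s_k)); loop factor d = -A^2 - A^-2.
Tabulate the states by total A-exponent and number of loops L (A-exp: L × count):
  A^7: L=4 ×1
  A^5: L=3 ×7
  A^3: L=2 ×17, L=4 ×4
  A^1: L=1 ×14, L=3 ×20, L=5 ×1
  A^-1: L=2 ×27, L=4 ×8
  A^-3: L=1 ×5, L=3 ×15, L=5 ×1
  A^-5: L=2 ×4, L=4 ×3
  A^-7: L=3 ×1
Each group contributes A^e * Σ count * d^(L-1):
Powers of d = -A^2 - A^-2: d^2 = A^4 + 2 + A^-4; d^3 = -A^6 - 3*A^2 - 3*A^-2 - A^-6; d^4 = A^8 + 4*A^4 + 6 + 4*A^-4 + A^-8.
  A^7 * (d^3) = -A^13 - 3*A^9 - 3*A^5 - A
  A^5 * (7*d^2) = 7*A^9 + 14*A^5 + 7*A
  A^3 * (17*d + 4*d^3) = -4*A^9 - 29*A^5 - 29*A - 4*A^-3
  A^1 * (14 + 20*d^2 + d^4) = A^9 + 24*A^5 + 60*A + 24*A^-3 + A^-7
  A^-1 * (27*d + 8*d^3) = -8*A^5 - 51*A - 51*A^-3 - 8*A^-7
  A^-3 * (5 + 15*d^2 + d^4) = A^5 + 19*A + 41*A^-3 + 19*A^-7 + A^-11
  A^-5 * (4*d + 3*d^3) = -3*A - 13*A^-3 - 13*A^-7 - 3*A^-11
  A^-7 * (d^2) = A^-3 + 2*A^-7 + A^-11
Summing the groups: <K> = -A^13 + A^9 - A^5 + 2*A - 2*A^-3 + A^-7 - A^-11
Normalise by the writhe: (-A^3)^(-w) = (-A^3)^(1) = -A^3, so f(A) = -A^3 * <K> = A^16 - A^12 + A^8 - 2*A^4 + 2 - A^-4 + A^-8.
Substitute A = t^(-1/4), i.e. A^e → t^(-e/4): V(t) = t^2 - t + 2 - 2*t^-1 + t^-2 - t^-3 + t^-4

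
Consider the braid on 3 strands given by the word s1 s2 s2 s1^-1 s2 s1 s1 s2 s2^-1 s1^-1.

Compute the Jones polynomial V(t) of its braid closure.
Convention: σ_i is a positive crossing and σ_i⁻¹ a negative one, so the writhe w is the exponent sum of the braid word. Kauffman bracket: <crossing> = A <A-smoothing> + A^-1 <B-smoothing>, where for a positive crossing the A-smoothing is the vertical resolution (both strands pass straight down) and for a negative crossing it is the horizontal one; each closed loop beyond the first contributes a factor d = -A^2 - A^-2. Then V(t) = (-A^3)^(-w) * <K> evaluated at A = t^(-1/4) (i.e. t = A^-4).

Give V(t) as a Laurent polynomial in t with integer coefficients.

The presented braid s1 s2 s2 s1^-1 s2 s1 s1 s2 s2^-1 s1^-1 on 3 strands reduces by inverse Markov moves (closure unchanged at each step):
  Deconjugate: the word is γ·β·γ⁻¹ with γ = s1 s2 (prefix) and γ⁻¹ = s2^-1 s1^-1 (suffix); strip both.
Reduced to β = s2 s1^-1 s2 s1 s1 s2 on 3 strands, 6 crossings.
Compute on β:
Braid: s2 s1^-1 s2 s1 s1 s2 on 3 strands, 6 crossings.
Writhe w = (#positive) - (#negative) = 5 - 1 = 4.
State-sum expansion of <K>. There are 2^6 = 64 states.
Smooth each crossing (0=||, 1=⌣⌢); contribution A^(Σ sign_k(1-2s_k)) * d^(L-1).
Tabulate the states by total A-exponent and number of loops L (A-exp: L × count):
  A^6: L=2 ×1
  A^4: L=1 ×3, L=3 ×3
  A^2: L=2 ×14, L=4 ×1
  A^0: L=1 ×10, L=3 ×10
  A^-2: L=2 ×13, L=4 ×2
  A^-4: L=3 ×6
  A^-6: L=4 ×1
Each group contributes A^e * Σ count * d^(L-1):
Powers of d = -A^2 - A^-2: d^2 = A^4 + 2 + A^-4; d^3 = -A^6 - 3*A^2 - 3*A^-2 - A^-6.
  A^6 * (d) = -A^8 - A^4
  A^4 * (3 + 3*d^2) = 3*A^8 + 9*A^4 + 3
  A^2 * (14*d + d^3) = -A^8 - 17*A^4 - 17 - A^-4
  A^0 * (10 + 10*d^2) = 10*A^4 + 30 + 10*A^-4
  A^-2 * (13*d + 2*d^3) = -2*A^4 - 19 - 19*A^-4 - 2*A^-8
  A^-4 * (6*d^2) = 6 + 12*A^-4 + 6*A^-8
  A^-6 * (d^3) = -1 - 3*A^-4 - 3*A^-8 - A^-12
Summing the groups: <K> = A^8 - A^4 + 2 - A^-4 + A^-8 - A^-12
Normalise by the writhe: (-A^3)^(-w) = (-A^3)^(-4) = A^-12, so f(A) = A^-12 * <K> = A^-4 - A^-8 + 2*A^-12 - A^-16 + A^-20 - A^-24.
Substitute A = t^(-1/4), i.e. A^e → t^(-e/4): V(t) = -t^6 + t^5 - t^4 + 2*t^3 - t^2 + t

Answer: -t^6 + t^5 - t^4 + 2*t^3 - t^2 + t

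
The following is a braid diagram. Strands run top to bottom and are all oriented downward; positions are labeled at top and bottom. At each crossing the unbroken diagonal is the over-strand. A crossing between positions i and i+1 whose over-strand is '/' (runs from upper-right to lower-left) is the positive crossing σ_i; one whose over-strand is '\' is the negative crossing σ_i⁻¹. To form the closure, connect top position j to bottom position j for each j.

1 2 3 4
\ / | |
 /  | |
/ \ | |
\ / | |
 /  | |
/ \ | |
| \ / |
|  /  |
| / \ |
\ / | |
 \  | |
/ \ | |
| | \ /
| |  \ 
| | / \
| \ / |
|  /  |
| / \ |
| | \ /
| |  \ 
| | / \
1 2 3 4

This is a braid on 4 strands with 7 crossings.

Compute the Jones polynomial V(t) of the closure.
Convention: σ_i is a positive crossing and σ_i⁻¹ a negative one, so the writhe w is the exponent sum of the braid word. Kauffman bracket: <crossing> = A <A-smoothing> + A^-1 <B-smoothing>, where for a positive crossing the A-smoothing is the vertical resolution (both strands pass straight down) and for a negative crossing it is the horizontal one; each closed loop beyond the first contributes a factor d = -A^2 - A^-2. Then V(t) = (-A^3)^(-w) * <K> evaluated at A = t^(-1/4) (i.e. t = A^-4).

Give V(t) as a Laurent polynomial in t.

t^4 - t^3 + t^2 - 2*t + 2 - t^-1 + t^-2

Derivation:
Reading the diagram top to bottom ('/'-over between positions i,i+1 = s_i, '\'-over = s_i^-1): braid word = s1 s1 s2 s1^-1 s3^-1 s2 s3^-1.
Braid: s1 s1 s2 s1^-1 s3^-1 s2 s3^-1 on 4 strands, 7 crossings.
Writhe w = (#positive) - (#negative) = 4 - 3 = 1.
Computing the Kauffman bracket via state sum. There are 2^7 = 128 states.
For each crossing: s=0 is the vertical smoothing, s=1 horizontal. Crossing k contributes A^(sign_k * (1 - 2*s_k)); loop factor d = -A^2 - A^-2.
Tabulate the states by total A-exponent and number of loops L (A-exp: L × count):
  A^7: L=3 ×1
  A^5: L=2 ×4, L=4 ×3
  A^3: L=1 ×5, L=3 ×15, L=5 ×1
  A^1: L=2 ×27, L=4 ×8
  A^-1: L=1 ×14, L=3 ×20, L=5 ×1
  A^-3: L=2 ×17, L=4 ×4
  A^-5: L=3 ×7
  A^-7: L=4 ×1
Each group contributes A^e * Σ count * d^(L-1):
Powers of d = -A^2 - A^-2: d^2 = A^4 + 2 + A^-4; d^3 = -A^6 - 3*A^2 - 3*A^-2 - A^-6; d^4 = A^8 + 4*A^4 + 6 + 4*A^-4 + A^-8.
  A^7 * (d^2) = A^11 + 2*A^7 + A^3
  A^5 * (4*d + 3*d^3) = -3*A^11 - 13*A^7 - 13*A^3 - 3*A^-1
  A^3 * (5 + 15*d^2 + d^4) = A^11 + 19*A^7 + 41*A^3 + 19*A^-1 + A^-5
  A^1 * (27*d + 8*d^3) = -8*A^7 - 51*A^3 - 51*A^-1 - 8*A^-5
  A^-1 * (14 + 20*d^2 + d^4) = A^7 + 24*A^3 + 60*A^-1 + 24*A^-5 + A^-9
  A^-3 * (17*d + 4*d^3) = -4*A^3 - 29*A^-1 - 29*A^-5 - 4*A^-9
  A^-5 * (7*d^2) = 7*A^-1 + 14*A^-5 + 7*A^-9
  A^-7 * (d^3) = -A^-1 - 3*A^-5 - 3*A^-9 - A^-13
Summing the groups: <K> = -A^11 + A^7 - 2*A^3 + 2*A^-1 - A^-5 + A^-9 - A^-13
Normalise by the writhe: (-A^3)^(-w) = (-A^3)^(-1) = -A^-3, so f(A) = -A^-3 * <K> = A^8 - A^4 + 2 - 2*A^-4 + A^-8 - A^-12 + A^-16.
Substitute A = t^(-1/4), i.e. A^e → t^(-e/4): V(t) = t^4 - t^3 + t^2 - 2*t + 2 - t^-1 + t^-2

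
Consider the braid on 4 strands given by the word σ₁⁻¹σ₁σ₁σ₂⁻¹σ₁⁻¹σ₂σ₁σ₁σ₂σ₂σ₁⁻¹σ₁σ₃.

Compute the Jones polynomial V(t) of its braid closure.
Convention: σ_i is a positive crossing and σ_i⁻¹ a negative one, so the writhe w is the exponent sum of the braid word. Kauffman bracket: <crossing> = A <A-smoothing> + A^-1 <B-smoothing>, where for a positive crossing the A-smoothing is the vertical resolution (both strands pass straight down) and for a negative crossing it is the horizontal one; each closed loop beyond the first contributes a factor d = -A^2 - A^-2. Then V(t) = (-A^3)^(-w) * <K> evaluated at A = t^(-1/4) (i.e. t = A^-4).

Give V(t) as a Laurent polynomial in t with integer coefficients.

-t^6 + t^5 - t^4 + 2*t^3 - t^2 + t

Derivation:
The presented braid s1^-1 s1 s1 s2^-1 s1^-1 s2 s1 s1 s2 s2 s1^-1 s1 s3 on 4 strands reduces by inverse Markov moves (closure unchanged at each step):
  Destabilize: the word has the form β·s3 where s3 occurs only as the final letter (β ∈ B_3); drop it and the last strand → 3 strands.
  Deconjugate: the word is γ·β·γ⁻¹ with γ = s1^-1 s1 (prefix) and γ⁻¹ = s1^-1 s1 (suffix); strip both.
Reduced to β = s1 s2^-1 s1^-1 s2 s1 s1 s2 s2 on 3 strands, 8 crossings.
Compute on β:
Braid: s1 s2^-1 s1^-1 s2 s1 s1 s2 s2 on 3 strands, 8 crossings.
Writhe w = (#positive) - (#negative) = 6 - 2 = 4.
Computing the Kauffman bracket via state sum. There are 2^8 = 256 states.
Each crossing splits two ways (0=vertical, 1=horizontal). The state's weight is A^(#A-smoothings - #B-smoothings) * d^(loops - 1).
Tabulate the states by total A-exponent and number of loops L (A-exp: L × count):
  A^8: L=1 ×1
  A^6: L=2 ×8
  A^4: L=1 ×11, L=3 ×17
  A^2: L=2 ×44, L=4 ×12
  A^0: L=1 ×21, L=3 ×46, L=5 ×3
  A^-2: L=2 ×38, L=4 ×18
  A^-4: L=1 ×4, L=3 ×22, L=5 ×2
  A^-6: L=2 ×4, L=4 ×4
  A^-8: L=3 ×1
Each group contributes A^e * Σ count * d^(L-1):
Powers of d = -A^2 - A^-2: d^2 = A^4 + 2 + A^-4; d^3 = -A^6 - 3*A^2 - 3*A^-2 - A^-6; d^4 = A^8 + 4*A^4 + 6 + 4*A^-4 + A^-8.
  A^8 * (1) = A^8
  A^6 * (8*d) = -8*A^8 - 8*A^4
  A^4 * (11 + 17*d^2) = 17*A^8 + 45*A^4 + 17
  A^2 * (44*d + 12*d^3) = -12*A^8 - 80*A^4 - 80 - 12*A^-4
  A^0 * (21 + 46*d^2 + 3*d^4) = 3*A^8 + 58*A^4 + 131 + 58*A^-4 + 3*A^-8
  A^-2 * (38*d + 18*d^3) = -18*A^4 - 92 - 92*A^-4 - 18*A^-8
  A^-4 * (4 + 22*d^2 + 2*d^4) = 2*A^4 + 30 + 60*A^-4 + 30*A^-8 + 2*A^-12
  A^-6 * (4*d + 4*d^3) = -4 - 16*A^-4 - 16*A^-8 - 4*A^-12
  A^-8 * (d^2) = A^-4 + 2*A^-8 + A^-12
Summing the groups: <K> = A^8 - A^4 + 2 - A^-4 + A^-8 - A^-12
Normalise by the writhe: (-A^3)^(-w) = (-A^3)^(-4) = A^-12, so f(A) = A^-12 * <K> = A^-4 - A^-8 + 2*A^-12 - A^-16 + A^-20 - A^-24.
Substitute A = t^(-1/4), i.e. A^e → t^(-e/4): V(t) = -t^6 + t^5 - t^4 + 2*t^3 - t^2 + t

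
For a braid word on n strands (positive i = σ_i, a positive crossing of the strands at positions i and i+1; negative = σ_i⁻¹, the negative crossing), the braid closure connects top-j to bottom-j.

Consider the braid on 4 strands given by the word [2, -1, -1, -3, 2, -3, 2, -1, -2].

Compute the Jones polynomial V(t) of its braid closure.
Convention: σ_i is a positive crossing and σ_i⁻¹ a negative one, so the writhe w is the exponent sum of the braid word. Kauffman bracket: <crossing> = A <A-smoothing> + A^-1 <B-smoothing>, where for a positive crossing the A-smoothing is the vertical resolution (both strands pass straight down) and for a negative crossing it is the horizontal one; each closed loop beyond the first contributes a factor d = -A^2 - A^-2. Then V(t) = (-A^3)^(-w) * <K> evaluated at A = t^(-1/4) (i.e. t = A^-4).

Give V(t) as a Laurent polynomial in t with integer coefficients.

The presented braid s2 s1^-1 s1^-1 s3^-1 s2 s3^-1 s2 s1^-1 s2^-1 on 4 strands reduces by inverse Markov moves (closure unchanged at each step):
  Deconjugate: the word is γ·β·γ⁻¹ with γ = s2 (prefix) and γ⁻¹ = s2^-1 (suffix); strip both.
Reduced to β = s1^-1 s1^-1 s3^-1 s2 s3^-1 s2 s1^-1 on 4 strands, 7 crossings.
Compute on β:
Braid: s1^-1 s1^-1 s3^-1 s2 s3^-1 s2 s1^-1 on 4 strands, 7 crossings.
Writhe w = (#positive) - (#negative) = 2 - 5 = -3.
Enumerate smoothing states for the bracket polynomial. There are 2^7 = 128 states.
Smooth each crossing (0=||, 1=⌣⌢); contribution A^(Σ sign_k(1-2s_k)) * d^(L-1).
Tabulate the states by total A-exponent and number of loops L (A-exp: L × count):
  A^7: L=5 ×1
  A^5: L=4 ×7
  A^3: L=3 ×20, L=5 ×1
  A^1: L=2 ×27, L=4 ×8
  A^-1: L=1 ×15, L=3 ×19, L=5 ×1
  A^-3: L=2 ×17, L=4 ×4
  A^-5: L=3 ×7
  A^-7: L=4 ×1
Each group contributes A^e * Σ count * d^(L-1):
Powers of d = -A^2 - A^-2: d^2 = A^4 + 2 + A^-4; d^3 = -A^6 - 3*A^2 - 3*A^-2 - A^-6; d^4 = A^8 + 4*A^4 + 6 + 4*A^-4 + A^-8.
  A^7 * (d^4) = A^15 + 4*A^11 + 6*A^7 + 4*A^3 + A^-1
  A^5 * (7*d^3) = -7*A^11 - 21*A^7 - 21*A^3 - 7*A^-1
  A^3 * (20*d^2 + d^4) = A^11 + 24*A^7 + 46*A^3 + 24*A^-1 + A^-5
  A^1 * (27*d + 8*d^3) = -8*A^7 - 51*A^3 - 51*A^-1 - 8*A^-5
  A^-1 * (15 + 19*d^2 + d^4) = A^7 + 23*A^3 + 59*A^-1 + 23*A^-5 + A^-9
  A^-3 * (17*d + 4*d^3) = -4*A^3 - 29*A^-1 - 29*A^-5 - 4*A^-9
  A^-5 * (7*d^2) = 7*A^-1 + 14*A^-5 + 7*A^-9
  A^-7 * (d^3) = -A^-1 - 3*A^-5 - 3*A^-9 - A^-13
Summing the groups: <K> = A^15 - 2*A^11 + 2*A^7 - 3*A^3 + 3*A^-1 - 2*A^-5 + A^-9 - A^-13
Normalise by the writhe: (-A^3)^(-w) = (-A^3)^(3) = -A^9, so f(A) = -A^9 * <K> = -A^24 + 2*A^20 - 2*A^16 + 3*A^12 - 3*A^8 + 2*A^4 - 1 + A^-4.
Substitute A = t^(-1/4), i.e. A^e → t^(-e/4): V(t) = t - 1 + 2*t^-1 - 3*t^-2 + 3*t^-3 - 2*t^-4 + 2*t^-5 - t^-6

Answer: t - 1 + 2*t^-1 - 3*t^-2 + 3*t^-3 - 2*t^-4 + 2*t^-5 - t^-6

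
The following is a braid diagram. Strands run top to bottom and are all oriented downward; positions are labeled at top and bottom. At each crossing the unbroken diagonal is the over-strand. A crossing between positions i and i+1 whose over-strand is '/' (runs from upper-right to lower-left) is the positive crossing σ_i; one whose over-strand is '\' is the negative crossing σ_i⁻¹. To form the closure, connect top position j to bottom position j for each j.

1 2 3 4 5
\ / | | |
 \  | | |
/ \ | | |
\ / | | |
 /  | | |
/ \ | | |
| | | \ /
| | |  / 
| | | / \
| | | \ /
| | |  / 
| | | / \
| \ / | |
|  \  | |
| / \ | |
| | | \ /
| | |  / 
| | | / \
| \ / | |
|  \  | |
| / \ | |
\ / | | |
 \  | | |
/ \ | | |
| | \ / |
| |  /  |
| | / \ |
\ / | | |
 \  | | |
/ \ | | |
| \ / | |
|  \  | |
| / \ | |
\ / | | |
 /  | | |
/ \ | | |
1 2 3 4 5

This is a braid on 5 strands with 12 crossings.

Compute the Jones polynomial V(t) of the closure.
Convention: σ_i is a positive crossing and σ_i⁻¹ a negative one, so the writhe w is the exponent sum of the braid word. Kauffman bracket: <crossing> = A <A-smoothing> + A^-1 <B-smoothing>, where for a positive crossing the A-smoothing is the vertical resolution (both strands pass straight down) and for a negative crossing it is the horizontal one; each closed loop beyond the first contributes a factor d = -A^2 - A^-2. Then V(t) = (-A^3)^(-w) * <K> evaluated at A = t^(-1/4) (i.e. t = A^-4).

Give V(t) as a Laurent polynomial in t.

Reading the diagram top to bottom ('/'-over between positions i,i+1 = s_i, '\'-over = s_i^-1): braid word = s1^-1 s1 s4 s4 s2^-1 s4 s2^-1 s1^-1 s3 s1^-1 s2^-1 s1.
The presented braid s1^-1 s1 s4 s4 s2^-1 s4 s2^-1 s1^-1 s3 s1^-1 s2^-1 s1 on 5 strands reduces by inverse Markov moves (closure unchanged at each step):
  Deconjugate: the word is γ·β·γ⁻¹ with γ = s1^-1 (prefix) and γ⁻¹ = s1 (suffix); strip both.
Reduced to β = s1 s4 s4 s2^-1 s4 s2^-1 s1^-1 s3 s1^-1 s2^-1 on 5 strands, 10 crossings.
Compute on β:
Braid: s1 s4 s4 s2^-1 s4 s2^-1 s1^-1 s3 s1^-1 s2^-1 on 5 strands, 10 crossings.
Writhe w = (#positive) - (#negative) = 5 - 5 = 0.
Enumerate smoothing states for the bracket polynomial. There are 2^10 = 1024 states.
Each crossing splits two ways (0=vertical, 1=horizontal). The state's weight is A^(#A-smoothings - #B-smoothings) * d^(loops - 1).
Tabulate the states by total A-exponent and number of loops L (A-exp: L × count):
  A^10: L=6 ×1
  A^8: L=5 ×10
  A^6: L=4 ×40, L=6 ×5
  A^4: L=3 ×80, L=5 ×39, L=7 ×1
  A^2: L=2 ×79, L=4 ×117, L=6 ×14
  A^0: L=1 ×30, L=3 ×158, L=5 ×62, L=7 ×2
  A^-2: L=2 ×84, L=4 ×111, L=6 ×15
  A^-4: L=1 ×9, L=3 ×74, L=5 ×36, L=7 ×1
  A^-6: L=2 ×12, L=4 ×29, L=6 ×4
  A^-8: L=3 ×6, L=5 ×4
  A^-10: L=4 ×1
Each group contributes A^e * Σ count * d^(L-1):
Powers of d = -A^2 - A^-2: d^2 = A^4 + 2 + A^-4; d^3 = -A^6 - 3*A^2 - 3*A^-2 - A^-6; d^4 = A^8 + 4*A^4 + 6 + 4*A^-4 + A^-8; d^5 = -A^10 - 5*A^6 - 10*A^2 - 10*A^-2 - 5*A^-6 - A^-10; d^6 = A^12 + 6*A^8 + 15*A^4 + 20 + 15*A^-4 + 6*A^-8 + A^-12.
  A^10 * (d^5) = -A^20 - 5*A^16 - 10*A^12 - 10*A^8 - 5*A^4 - 1
  A^8 * (10*d^4) = 10*A^16 + 40*A^12 + 60*A^8 + 40*A^4 + 10
  A^6 * (40*d^3 + 5*d^5) = -5*A^16 - 65*A^12 - 170*A^8 - 170*A^4 - 65 - 5*A^-4
  A^4 * (80*d^2 + 39*d^4 + d^6) = A^16 + 45*A^12 + 251*A^8 + 414*A^4 + 251 + 45*A^-4 + A^-8
  A^2 * (79*d + 117*d^3 + 14*d^5) = -14*A^12 - 187*A^8 - 570*A^4 - 570 - 187*A^-4 - 14*A^-8
  A^0 * (30 + 158*d^2 + 62*d^4 + 2*d^6) = 2*A^12 + 74*A^8 + 436*A^4 + 758 + 436*A^-4 + 74*A^-8 + 2*A^-12
  A^-2 * (84*d + 111*d^3 + 15*d^5) = -15*A^8 - 186*A^4 - 567 - 567*A^-4 - 186*A^-8 - 15*A^-12
  A^-4 * (9 + 74*d^2 + 36*d^4 + d^6) = A^8 + 42*A^4 + 233 + 393*A^-4 + 233*A^-8 + 42*A^-12 + A^-16
  A^-6 * (12*d + 29*d^3 + 4*d^5) = -4*A^4 - 49 - 139*A^-4 - 139*A^-8 - 49*A^-12 - 4*A^-16
  A^-8 * (6*d^2 + 4*d^4) = 4 + 22*A^-4 + 36*A^-8 + 22*A^-12 + 4*A^-16
  A^-10 * (d^3) = -A^-4 - 3*A^-8 - 3*A^-12 - A^-16
Summing the groups: <K> = -A^20 + A^16 - 2*A^12 + 4*A^8 - 3*A^4 + 4 - 3*A^-4 + 2*A^-8 - A^-12
Normalise by the writhe: (-A^3)^(-w) = (-A^3)^(0) = 1, so f(A) = 1 * <K> = -A^20 + A^16 - 2*A^12 + 4*A^8 - 3*A^4 + 4 - 3*A^-4 + 2*A^-8 - A^-12.
Substitute A = t^(-1/4), i.e. A^e → t^(-e/4): V(t) = -t^3 + 2*t^2 - 3*t + 4 - 3*t^-1 + 4*t^-2 - 2*t^-3 + t^-4 - t^-5

Answer: -t^3 + 2*t^2 - 3*t + 4 - 3*t^-1 + 4*t^-2 - 2*t^-3 + t^-4 - t^-5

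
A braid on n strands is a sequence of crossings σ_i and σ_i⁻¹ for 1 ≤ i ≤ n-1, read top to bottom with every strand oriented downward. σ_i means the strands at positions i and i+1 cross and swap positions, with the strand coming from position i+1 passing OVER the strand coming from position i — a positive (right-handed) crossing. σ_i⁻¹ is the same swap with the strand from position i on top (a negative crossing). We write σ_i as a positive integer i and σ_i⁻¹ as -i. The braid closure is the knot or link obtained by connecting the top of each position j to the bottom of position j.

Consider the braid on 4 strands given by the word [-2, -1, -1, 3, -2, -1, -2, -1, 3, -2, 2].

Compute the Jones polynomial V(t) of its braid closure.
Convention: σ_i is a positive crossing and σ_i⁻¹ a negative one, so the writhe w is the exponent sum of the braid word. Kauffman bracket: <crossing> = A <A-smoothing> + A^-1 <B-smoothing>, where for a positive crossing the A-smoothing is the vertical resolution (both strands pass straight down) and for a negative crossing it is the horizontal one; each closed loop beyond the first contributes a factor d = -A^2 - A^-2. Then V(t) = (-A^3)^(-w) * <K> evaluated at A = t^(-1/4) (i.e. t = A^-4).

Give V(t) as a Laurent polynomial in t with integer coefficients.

1 - t^-1 + 2*t^-2 - 2*t^-3 + 2*t^-4 - 2*t^-5 + 2*t^-6 - t^-7

Derivation:
The presented braid s2^-1 s1^-1 s1^-1 s3 s2^-1 s1^-1 s2^-1 s1^-1 s3 s2^-1 s2 on 4 strands reduces by inverse Markov moves (closure unchanged at each step):
  Deconjugate: the word is γ·β·γ⁻¹ with γ = s2^-1 (prefix) and γ⁻¹ = s2 (suffix); strip both.
Reduced to β = s1^-1 s1^-1 s3 s2^-1 s1^-1 s2^-1 s1^-1 s3 s2^-1 on 4 strands, 9 crossings.
Compute on β:
Braid: s1^-1 s1^-1 s3 s2^-1 s1^-1 s2^-1 s1^-1 s3 s2^-1 on 4 strands, 9 crossings.
Writhe w = (#positive) - (#negative) = 2 - 7 = -5.
State-sum expansion of <K>. There are 2^9 = 512 states.
Smooth each crossing (0=||, 1=⌣⌢); contribution A^(Σ sign_k(1-2s_k)) * d^(L-1).
Tabulate the states by total A-exponent and number of loops L (A-exp: L × count):
  A^9: L=3 ×1
  A^7: L=2 ×4, L=4 ×5
  A^5: L=1 ×4, L=3 ×26, L=5 ×6
  A^3: L=2 ×43, L=4 ×40, L=6 ×1
  A^1: L=1 ×23, L=3 ×92, L=5 ×11
  A^-1: L=2 ×91, L=4 ×34, L=6 ×1
  A^-3: L=1 ×32, L=3 ×48, L=5 ×4
  A^-5: L=2 ×28, L=4 ×8
  A^-7: L=3 ×9
  A^-9: L=4 ×1
Each group contributes A^e * Σ count * d^(L-1):
Powers of d = -A^2 - A^-2: d^2 = A^4 + 2 + A^-4; d^3 = -A^6 - 3*A^2 - 3*A^-2 - A^-6; d^4 = A^8 + 4*A^4 + 6 + 4*A^-4 + A^-8; d^5 = -A^10 - 5*A^6 - 10*A^2 - 10*A^-2 - 5*A^-6 - A^-10.
  A^9 * (d^2) = A^13 + 2*A^9 + A^5
  A^7 * (4*d + 5*d^3) = -5*A^13 - 19*A^9 - 19*A^5 - 5*A
  A^5 * (4 + 26*d^2 + 6*d^4) = 6*A^13 + 50*A^9 + 92*A^5 + 50*A + 6*A^-3
  A^3 * (43*d + 40*d^3 + d^5) = -A^13 - 45*A^9 - 173*A^5 - 173*A - 45*A^-3 - A^-7
  A^1 * (23 + 92*d^2 + 11*d^4) = 11*A^9 + 136*A^5 + 273*A + 136*A^-3 + 11*A^-7
  A^-1 * (91*d + 34*d^3 + d^5) = -A^9 - 39*A^5 - 203*A - 203*A^-3 - 39*A^-7 - A^-11
  A^-3 * (32 + 48*d^2 + 4*d^4) = 4*A^5 + 64*A + 152*A^-3 + 64*A^-7 + 4*A^-11
  A^-5 * (28*d + 8*d^3) = -8*A - 52*A^-3 - 52*A^-7 - 8*A^-11
  A^-7 * (9*d^2) = 9*A^-3 + 18*A^-7 + 9*A^-11
  A^-9 * (d^3) = -A^-3 - 3*A^-7 - 3*A^-11 - A^-15
Summing the groups: <K> = A^13 - 2*A^9 + 2*A^5 - 2*A + 2*A^-3 - 2*A^-7 + A^-11 - A^-15
Normalise by the writhe: (-A^3)^(-w) = (-A^3)^(5) = -A^15, so f(A) = -A^15 * <K> = -A^28 + 2*A^24 - 2*A^20 + 2*A^16 - 2*A^12 + 2*A^8 - A^4 + 1.
Substitute A = t^(-1/4), i.e. A^e → t^(-e/4): V(t) = 1 - t^-1 + 2*t^-2 - 2*t^-3 + 2*t^-4 - 2*t^-5 + 2*t^-6 - t^-7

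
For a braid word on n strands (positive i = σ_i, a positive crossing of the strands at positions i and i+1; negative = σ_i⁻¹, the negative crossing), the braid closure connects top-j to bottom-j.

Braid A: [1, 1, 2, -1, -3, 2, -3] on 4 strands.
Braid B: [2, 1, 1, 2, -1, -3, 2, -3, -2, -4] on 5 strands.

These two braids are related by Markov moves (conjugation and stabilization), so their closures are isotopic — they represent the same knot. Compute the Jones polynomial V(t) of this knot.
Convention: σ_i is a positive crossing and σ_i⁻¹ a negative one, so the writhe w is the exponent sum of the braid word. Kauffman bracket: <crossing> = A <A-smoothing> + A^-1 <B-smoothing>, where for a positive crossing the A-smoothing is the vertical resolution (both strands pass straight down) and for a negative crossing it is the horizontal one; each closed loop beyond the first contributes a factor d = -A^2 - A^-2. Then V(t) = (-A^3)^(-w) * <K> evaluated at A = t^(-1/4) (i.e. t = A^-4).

t^4 - t^3 + t^2 - 2*t + 2 - t^-1 + t^-2

Derivation:
Markov-equivalent braids have isotopic closures, hence identical knot invariants. Strip the Markov moves from each word to reach a common short braid β, then compute V(t) once on β.
Braid A: s1 s1 s2 s1^-1 s3^-1 s2 s3^-1 on 4 strands has no conjugating prefix/suffix or stabilization to strip; take β = s1 s1 s2 s1^-1 s3^-1 s2 s3^-1.
Braid B: s2 s1 s1 s2 s1^-1 s3^-1 s2 s3^-1 s2^-1 s4^-1 on 5 strands reduces by inverse Markov moves (closure unchanged at each step):
  Destabilize: the word has the form β·s4^-1 where s4^-1 occurs only as the final letter (β ∈ B_4); drop it and the last strand → 4 strands.
  Deconjugate: the word is γ·β·γ⁻¹ with γ = s2 (prefix) and γ⁻¹ = s2^-1 (suffix); strip both.
Reduced to β = s1 s1 s2 s1^-1 s3^-1 s2 s3^-1 on 4 strands, 7 crossings.
Both give the same β = s1 s1 s2 s1^-1 s3^-1 s2 s3^-1 on 4 strands, so one state sum suffices:
Braid: s1 s1 s2 s1^-1 s3^-1 s2 s3^-1 on 4 strands, 7 crossings.
Writhe w = (#positive) - (#negative) = 4 - 3 = 1.
State-sum expansion of <K>. There are 2^7 = 128 states.
For each crossing: s=0 is the vertical smoothing, s=1 horizontal. Crossing k contributes A^(sign_k * (1 - 2*s_k)); loop factor d = -A^2 - A^-2.
Tabulate the states by total A-exponent and number of loops L (A-exp: L × count):
  A^7: L=3 ×1
  A^5: L=2 ×4, L=4 ×3
  A^3: L=1 ×5, L=3 ×15, L=5 ×1
  A^1: L=2 ×27, L=4 ×8
  A^-1: L=1 ×14, L=3 ×20, L=5 ×1
  A^-3: L=2 ×17, L=4 ×4
  A^-5: L=3 ×7
  A^-7: L=4 ×1
Each group contributes A^e * Σ count * d^(L-1):
Powers of d = -A^2 - A^-2: d^2 = A^4 + 2 + A^-4; d^3 = -A^6 - 3*A^2 - 3*A^-2 - A^-6; d^4 = A^8 + 4*A^4 + 6 + 4*A^-4 + A^-8.
  A^7 * (d^2) = A^11 + 2*A^7 + A^3
  A^5 * (4*d + 3*d^3) = -3*A^11 - 13*A^7 - 13*A^3 - 3*A^-1
  A^3 * (5 + 15*d^2 + d^4) = A^11 + 19*A^7 + 41*A^3 + 19*A^-1 + A^-5
  A^1 * (27*d + 8*d^3) = -8*A^7 - 51*A^3 - 51*A^-1 - 8*A^-5
  A^-1 * (14 + 20*d^2 + d^4) = A^7 + 24*A^3 + 60*A^-1 + 24*A^-5 + A^-9
  A^-3 * (17*d + 4*d^3) = -4*A^3 - 29*A^-1 - 29*A^-5 - 4*A^-9
  A^-5 * (7*d^2) = 7*A^-1 + 14*A^-5 + 7*A^-9
  A^-7 * (d^3) = -A^-1 - 3*A^-5 - 3*A^-9 - A^-13
Summing the groups: <K> = -A^11 + A^7 - 2*A^3 + 2*A^-1 - A^-5 + A^-9 - A^-13
Normalise by the writhe: (-A^3)^(-w) = (-A^3)^(-1) = -A^-3, so f(A) = -A^-3 * <K> = A^8 - A^4 + 2 - 2*A^-4 + A^-8 - A^-12 + A^-16.
Substitute A = t^(-1/4), i.e. A^e → t^(-e/4): V(t) = t^4 - t^3 + t^2 - 2*t + 2 - t^-1 + t^-2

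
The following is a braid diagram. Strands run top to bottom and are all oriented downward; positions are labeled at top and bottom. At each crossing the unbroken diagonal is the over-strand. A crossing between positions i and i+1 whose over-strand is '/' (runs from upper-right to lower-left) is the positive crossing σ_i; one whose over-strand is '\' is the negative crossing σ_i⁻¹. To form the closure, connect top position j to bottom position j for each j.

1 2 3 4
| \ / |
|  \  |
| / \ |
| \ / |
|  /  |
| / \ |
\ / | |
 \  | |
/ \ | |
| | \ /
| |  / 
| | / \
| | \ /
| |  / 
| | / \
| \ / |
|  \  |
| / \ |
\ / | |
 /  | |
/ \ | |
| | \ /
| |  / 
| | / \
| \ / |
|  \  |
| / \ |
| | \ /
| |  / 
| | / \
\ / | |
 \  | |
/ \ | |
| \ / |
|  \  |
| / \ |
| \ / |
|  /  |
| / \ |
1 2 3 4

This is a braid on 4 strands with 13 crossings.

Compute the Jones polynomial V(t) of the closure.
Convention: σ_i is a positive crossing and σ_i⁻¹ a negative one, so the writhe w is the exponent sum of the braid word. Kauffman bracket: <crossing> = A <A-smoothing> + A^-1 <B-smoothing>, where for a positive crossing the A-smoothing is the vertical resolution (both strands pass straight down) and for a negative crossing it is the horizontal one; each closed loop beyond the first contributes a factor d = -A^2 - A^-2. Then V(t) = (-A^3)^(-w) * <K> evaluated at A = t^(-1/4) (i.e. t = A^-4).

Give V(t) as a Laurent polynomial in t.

t^5 - 2*t^4 + 3*t^3 - 3*t^2 + 3*t - 3 + 2*t^-1 - t^-2 + t^-3

Derivation:
Reading the diagram top to bottom ('/'-over between positions i,i+1 = s_i, '\'-over = s_i^-1): braid word = s2^-1 s2 s1^-1 s3 s3 s2^-1 s1 s3 s2^-1 s3 s1^-1 s2^-1 s2.
The presented braid s2^-1 s2 s1^-1 s3 s3 s2^-1 s1 s3 s2^-1 s3 s1^-1 s2^-1 s2 on 4 strands reduces by inverse Markov moves (closure unchanged at each step):
  Deconjugate: the word is γ·β·γ⁻¹ with γ = s2^-1 (prefix) and γ⁻¹ = s2 (suffix); strip both.
  Deconjugate: the word is γ·β·γ⁻¹ with γ = s2 (prefix) and γ⁻¹ = s2^-1 (suffix); strip both.
Reduced to β = s1^-1 s3 s3 s2^-1 s1 s3 s2^-1 s3 s1^-1 on 4 strands, 9 crossings.
Compute on β:
Braid: s1^-1 s3 s3 s2^-1 s1 s3 s2^-1 s3 s1^-1 on 4 strands, 9 crossings.
Writhe w = (#positive) - (#negative) = 5 - 4 = 1.
State-sum expansion of <K>. There are 2^9 = 512 states.
For each crossing: s=0 is the vertical smoothing, s=1 horizontal. Crossing k contributes A^(sign_k * (1 - 2*s_k)); loop factor d = -A^2 - A^-2.
Tabulate the states by total A-exponent and number of loops L (A-exp: L × count):
  A^9: L=4 ×1
  A^7: L=3 ×9
  A^5: L=2 ×29, L=4 ×7
  A^3: L=1 ×30, L=3 ×52, L=5 ×2
  A^1: L=2 ×83, L=4 ×43
  A^-1: L=1 ×11, L=3 ×93, L=5 ×22
  A^-3: L=2 ×19, L=4 ×58, L=6 ×7
  A^-5: L=3 ×15, L=5 ×20, L=7 ×1
  A^-7: L=4 ×6, L=6 ×3
  A^-9: L=5 ×1
Each group contributes A^e * Σ count * d^(L-1):
Powers of d = -A^2 - A^-2: d^2 = A^4 + 2 + A^-4; d^3 = -A^6 - 3*A^2 - 3*A^-2 - A^-6; d^4 = A^8 + 4*A^4 + 6 + 4*A^-4 + A^-8; d^5 = -A^10 - 5*A^6 - 10*A^2 - 10*A^-2 - 5*A^-6 - A^-10; d^6 = A^12 + 6*A^8 + 15*A^4 + 20 + 15*A^-4 + 6*A^-8 + A^-12.
  A^9 * (d^3) = -A^15 - 3*A^11 - 3*A^7 - A^3
  A^7 * (9*d^2) = 9*A^11 + 18*A^7 + 9*A^3
  A^5 * (29*d + 7*d^3) = -7*A^11 - 50*A^7 - 50*A^3 - 7*A^-1
  A^3 * (30 + 52*d^2 + 2*d^4) = 2*A^11 + 60*A^7 + 146*A^3 + 60*A^-1 + 2*A^-5
  A^1 * (83*d + 43*d^3) = -43*A^7 - 212*A^3 - 212*A^-1 - 43*A^-5
  A^-1 * (11 + 93*d^2 + 22*d^4) = 22*A^7 + 181*A^3 + 329*A^-1 + 181*A^-5 + 22*A^-9
  A^-3 * (19*d + 58*d^3 + 7*d^5) = -7*A^7 - 93*A^3 - 263*A^-1 - 263*A^-5 - 93*A^-9 - 7*A^-13
  A^-5 * (15*d^2 + 20*d^4 + d^6) = A^7 + 26*A^3 + 110*A^-1 + 170*A^-5 + 110*A^-9 + 26*A^-13 + A^-17
  A^-7 * (6*d^3 + 3*d^5) = -3*A^3 - 21*A^-1 - 48*A^-5 - 48*A^-9 - 21*A^-13 - 3*A^-17
  A^-9 * (d^4) = A^-1 + 4*A^-5 + 6*A^-9 + 4*A^-13 + A^-17
Summing the groups: <K> = -A^15 + A^11 - 2*A^7 + 3*A^3 - 3*A^-1 + 3*A^-5 - 3*A^-9 + 2*A^-13 - A^-17
Normalise by the writhe: (-A^3)^(-w) = (-A^3)^(-1) = -A^-3, so f(A) = -A^-3 * <K> = A^12 - A^8 + 2*A^4 - 3 + 3*A^-4 - 3*A^-8 + 3*A^-12 - 2*A^-16 + A^-20.
Substitute A = t^(-1/4), i.e. A^e → t^(-e/4): V(t) = t^5 - 2*t^4 + 3*t^3 - 3*t^2 + 3*t - 3 + 2*t^-1 - t^-2 + t^-3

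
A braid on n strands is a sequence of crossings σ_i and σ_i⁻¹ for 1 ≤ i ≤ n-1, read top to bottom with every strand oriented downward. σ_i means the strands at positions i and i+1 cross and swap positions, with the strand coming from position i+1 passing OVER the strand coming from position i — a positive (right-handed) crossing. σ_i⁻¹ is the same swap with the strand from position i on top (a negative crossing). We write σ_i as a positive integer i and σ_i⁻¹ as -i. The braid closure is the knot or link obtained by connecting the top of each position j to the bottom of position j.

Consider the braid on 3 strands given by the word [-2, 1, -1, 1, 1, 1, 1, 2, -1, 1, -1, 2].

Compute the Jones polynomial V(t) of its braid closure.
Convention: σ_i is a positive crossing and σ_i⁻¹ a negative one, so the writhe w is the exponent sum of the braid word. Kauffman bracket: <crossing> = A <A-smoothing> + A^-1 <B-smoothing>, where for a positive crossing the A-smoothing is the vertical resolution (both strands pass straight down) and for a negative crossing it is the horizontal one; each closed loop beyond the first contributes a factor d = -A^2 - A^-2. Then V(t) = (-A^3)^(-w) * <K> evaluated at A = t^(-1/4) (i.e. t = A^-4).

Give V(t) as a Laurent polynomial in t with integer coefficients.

-t^4 + t^3 + t

Derivation:
The presented braid s2^-1 s1 s1^-1 s1 s1 s1 s1 s2 s1^-1 s1 s1^-1 s2 on 3 strands reduces by inverse Markov moves (closure unchanged at each step):
  Deconjugate: the word is γ·β·γ⁻¹ with γ = s2^-1 s1 (prefix) and γ⁻¹ = s1^-1 s2 (suffix); strip both.
  Deconjugate: the word is γ·β·γ⁻¹ with γ = s1^-1 s1 (prefix) and γ⁻¹ = s1^-1 s1 (suffix); strip both.
  Destabilize: the word has the form β·s2 where s2 occurs only as the final letter (β ∈ B_2); drop it and the last strand → 2 strands.
Reduced to β = s1 s1 s1 on 2 strands, 3 crossings.
Compute on β:
Braid: s1 s1 s1 on 2 strands, 3 crossings.
Writhe w = (#positive) - (#negative) = 3 - 0 = 3.
State-sum expansion of <K>. There are 2^3 = 8 states.
Smooth each crossing (0=||, 1=⌣⌢); contribution A^(Σ sign_k(1-2s_k)) * d^(L-1).
  state 000: A-exp=+3, loops=2, term = A^3 * d^1
  state 001: A-exp=+1, loops=1, term = A^1 * d^0
  state 010: A-exp=+1, loops=1, term = A^1 * d^0
  state 011: A-exp=-1, loops=2, term = A^-1 * d^1
  state 100: A-exp=+1, loops=1, term = A^1 * d^0
  state 101: A-exp=-1, loops=2, term = A^-1 * d^1
  state 110: A-exp=-1, loops=2, term = A^-1 * d^1
  state 111: A-exp=-3, loops=3, term = A^-3 * d^2
Collect the terms by A-exponent (count of states per loop number):
Powers of d = -A^2 - A^-2: d^2 = A^4 + 2 + A^-4.
  A^3 * (d) = -A^5 - A
  A^1 * (3) = 3*A
  A^-1 * (3*d) = -3*A - 3*A^-3
  A^-3 * (d^2) = A + 2*A^-3 + A^-7
Summing the groups: <K> = -A^5 - A^-3 + A^-7
Normalise by the writhe: (-A^3)^(-w) = (-A^3)^(-3) = -A^-9, so f(A) = -A^-9 * <K> = A^-4 + A^-12 - A^-16.
Substitute A = t^(-1/4), i.e. A^e → t^(-e/4): V(t) = -t^4 + t^3 + t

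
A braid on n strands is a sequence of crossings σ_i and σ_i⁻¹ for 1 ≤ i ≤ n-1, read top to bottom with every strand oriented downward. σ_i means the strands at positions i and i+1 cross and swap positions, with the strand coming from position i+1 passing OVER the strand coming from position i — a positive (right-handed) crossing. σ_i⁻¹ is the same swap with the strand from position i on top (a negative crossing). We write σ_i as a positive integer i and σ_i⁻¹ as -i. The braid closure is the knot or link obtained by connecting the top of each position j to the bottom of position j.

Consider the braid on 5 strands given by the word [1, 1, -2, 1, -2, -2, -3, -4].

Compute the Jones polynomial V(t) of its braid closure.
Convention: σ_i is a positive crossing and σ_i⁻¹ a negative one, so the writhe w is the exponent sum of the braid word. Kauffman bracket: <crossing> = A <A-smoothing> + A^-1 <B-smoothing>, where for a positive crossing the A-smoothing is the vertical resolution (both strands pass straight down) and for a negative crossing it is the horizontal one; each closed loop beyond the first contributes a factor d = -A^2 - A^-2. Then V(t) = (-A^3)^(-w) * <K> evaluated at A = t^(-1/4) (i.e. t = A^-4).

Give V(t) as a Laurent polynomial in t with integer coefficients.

-t^3 + 2*t^2 - 2*t + 3 - 2*t^-1 + 2*t^-2 - t^-3

Derivation:
The presented braid s1 s1 s2^-1 s1 s2^-1 s2^-1 s3^-1 s4^-1 on 5 strands reduces by inverse Markov moves (closure unchanged at each step):
  Destabilize: the word has the form β·s4^-1 where s4^-1 occurs only as the final letter (β ∈ B_4); drop it and the last strand → 4 strands.
  Destabilize: the word has the form β·s3^-1 where s3^-1 occurs only as the final letter (β ∈ B_3); drop it and the last strand → 3 strands.
Reduced to β = s1 s1 s2^-1 s1 s2^-1 s2^-1 on 3 strands, 6 crossings.
Compute on β:
Braid: s1 s1 s2^-1 s1 s2^-1 s2^-1 on 3 strands, 6 crossings.
Writhe w = (#positive) - (#negative) = 3 - 3 = 0.
State-sum expansion of <K>. There are 2^6 = 64 states.
Each crossing splits two ways (0=vertical, 1=horizontal). The state's weight is A^(#A-smoothings - #B-smoothings) * d^(loops - 1).
Tabulate the states by total A-exponent and number of loops L (A-exp: L × count):
  A^6: L=4 ×1
  A^4: L=3 ×6
  A^2: L=2 ×14, L=4 ×1
  A^0: L=1 ×13, L=3 ×7
  A^-2: L=2 ×14, L=4 ×1
  A^-4: L=3 ×6
  A^-6: L=4 ×1
Each group contributes A^e * Σ count * d^(L-1):
Powers of d = -A^2 - A^-2: d^2 = A^4 + 2 + A^-4; d^3 = -A^6 - 3*A^2 - 3*A^-2 - A^-6.
  A^6 * (d^3) = -A^12 - 3*A^8 - 3*A^4 - 1
  A^4 * (6*d^2) = 6*A^8 + 12*A^4 + 6
  A^2 * (14*d + d^3) = -A^8 - 17*A^4 - 17 - A^-4
  A^0 * (13 + 7*d^2) = 7*A^4 + 27 + 7*A^-4
  A^-2 * (14*d + d^3) = -A^4 - 17 - 17*A^-4 - A^-8
  A^-4 * (6*d^2) = 6 + 12*A^-4 + 6*A^-8
  A^-6 * (d^3) = -1 - 3*A^-4 - 3*A^-8 - A^-12
Summing the groups: <K> = -A^12 + 2*A^8 - 2*A^4 + 3 - 2*A^-4 + 2*A^-8 - A^-12
Normalise by the writhe: (-A^3)^(-w) = (-A^3)^(0) = 1, so f(A) = 1 * <K> = -A^12 + 2*A^8 - 2*A^4 + 3 - 2*A^-4 + 2*A^-8 - A^-12.
Substitute A = t^(-1/4), i.e. A^e → t^(-e/4): V(t) = -t^3 + 2*t^2 - 2*t + 3 - 2*t^-1 + 2*t^-2 - t^-3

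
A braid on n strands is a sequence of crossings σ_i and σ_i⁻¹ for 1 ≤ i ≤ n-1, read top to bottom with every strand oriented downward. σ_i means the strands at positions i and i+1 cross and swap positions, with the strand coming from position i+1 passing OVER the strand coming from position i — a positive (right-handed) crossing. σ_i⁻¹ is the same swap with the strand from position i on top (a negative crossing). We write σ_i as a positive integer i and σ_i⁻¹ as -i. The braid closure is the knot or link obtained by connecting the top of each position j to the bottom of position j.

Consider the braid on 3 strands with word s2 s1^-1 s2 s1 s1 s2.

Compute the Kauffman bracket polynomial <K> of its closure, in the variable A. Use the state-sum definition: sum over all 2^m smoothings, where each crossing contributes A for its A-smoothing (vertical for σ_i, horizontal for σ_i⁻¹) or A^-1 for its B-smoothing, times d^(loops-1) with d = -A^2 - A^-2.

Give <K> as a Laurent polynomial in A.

Braid: s2 s1^-1 s2 s1 s1 s2 on 3 strands, 6 crossings.
Writhe w = (#positive) - (#negative) = 5 - 1 = 4.
State-sum expansion of <K>. There are 2^6 = 64 states.
For each crossing: s=0 is the vertical smoothing, s=1 horizontal. Crossing k contributes A^(sign_k * (1 - 2*s_k)); loop factor d = -A^2 - A^-2.
Tabulate the states by total A-exponent and number of loops L (A-exp: L × count):
  A^6: L=2 ×1
  A^4: L=1 ×3, L=3 ×3
  A^2: L=2 ×14, L=4 ×1
  A^0: L=1 ×10, L=3 ×10
  A^-2: L=2 ×13, L=4 ×2
  A^-4: L=3 ×6
  A^-6: L=4 ×1
Each group contributes A^e * Σ count * d^(L-1):
Powers of d = -A^2 - A^-2: d^2 = A^4 + 2 + A^-4; d^3 = -A^6 - 3*A^2 - 3*A^-2 - A^-6.
  A^6 * (d) = -A^8 - A^4
  A^4 * (3 + 3*d^2) = 3*A^8 + 9*A^4 + 3
  A^2 * (14*d + d^3) = -A^8 - 17*A^4 - 17 - A^-4
  A^0 * (10 + 10*d^2) = 10*A^4 + 30 + 10*A^-4
  A^-2 * (13*d + 2*d^3) = -2*A^4 - 19 - 19*A^-4 - 2*A^-8
  A^-4 * (6*d^2) = 6 + 12*A^-4 + 6*A^-8
  A^-6 * (d^3) = -1 - 3*A^-4 - 3*A^-8 - A^-12
Summing the groups: <K> = A^8 - A^4 + 2 - A^-4 + A^-8 - A^-12

Answer: A^8 - A^4 + 2 - A^-4 + A^-8 - A^-12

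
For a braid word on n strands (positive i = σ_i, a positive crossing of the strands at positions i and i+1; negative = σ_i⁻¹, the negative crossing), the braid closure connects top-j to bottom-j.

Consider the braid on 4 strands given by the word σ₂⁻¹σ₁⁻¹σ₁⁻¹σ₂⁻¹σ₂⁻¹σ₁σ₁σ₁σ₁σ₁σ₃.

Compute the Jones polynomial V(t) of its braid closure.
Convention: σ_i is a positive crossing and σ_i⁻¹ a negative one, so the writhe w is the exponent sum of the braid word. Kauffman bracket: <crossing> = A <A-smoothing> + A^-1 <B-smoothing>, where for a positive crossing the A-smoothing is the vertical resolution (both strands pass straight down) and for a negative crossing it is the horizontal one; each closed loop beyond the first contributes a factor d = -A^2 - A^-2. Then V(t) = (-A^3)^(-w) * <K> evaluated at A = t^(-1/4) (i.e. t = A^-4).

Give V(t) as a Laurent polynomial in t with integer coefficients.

The presented braid s2^-1 s1^-1 s1^-1 s2^-1 s2^-1 s1 s1 s1 s1 s1 s3 on 4 strands reduces by inverse Markov moves (closure unchanged at each step):
  Destabilize: the word has the form β·s3 where s3 occurs only as the final letter (β ∈ B_3); drop it and the last strand → 3 strands.
Reduced to β = s2^-1 s1^-1 s1^-1 s2^-1 s2^-1 s1 s1 s1 s1 s1 on 3 strands, 10 crossings.
Compute on β:
Braid: s2^-1 s1^-1 s1^-1 s2^-1 s2^-1 s1 s1 s1 s1 s1 on 3 strands, 10 crossings.
Writhe w = (#positive) - (#negative) = 5 - 5 = 0.
Enumerate smoothing states for the bracket polynomial. There are 2^10 = 1024 states.
Each crossing splits two ways (0=vertical, 1=horizontal). The state's weight is A^(#A-smoothings - #B-smoothings) * d^(loops - 1).
Tabulate the states by total A-exponent and number of loops L (A-exp: L × count):
  A^10: L=4 ×1
  A^8: L=3 ×10
  A^6: L=2 ×29, L=4 ×16
  A^4: L=1 ×26, L=3 ×74, L=5 ×20
  A^2: L=2 ×90, L=4 ×105, L=6 ×15
  A^0: L=1 ×15, L=3 ×141, L=5 ×90, L=7 ×6
  A^-2: L=2 ×35, L=4 ×130, L=6 ×44, L=8 ×1
  A^-4: L=3 ×40, L=5 ×69, L=7 ×11
  A^-6: L=4 ×25, L=6 ×19, L=8 ×1
  A^-8: L=5 ×8, L=7 ×2
  A^-10: L=6 ×1
Each group contributes A^e * Σ count * d^(L-1):
Powers of d = -A^2 - A^-2: d^2 = A^4 + 2 + A^-4; d^3 = -A^6 - 3*A^2 - 3*A^-2 - A^-6; d^4 = A^8 + 4*A^4 + 6 + 4*A^-4 + A^-8; d^5 = -A^10 - 5*A^6 - 10*A^2 - 10*A^-2 - 5*A^-6 - A^-10; d^6 = A^12 + 6*A^8 + 15*A^4 + 20 + 15*A^-4 + 6*A^-8 + A^-12; d^7 = -A^14 - 7*A^10 - 21*A^6 - 35*A^2 - 35*A^-2 - 21*A^-6 - 7*A^-10 - A^-14.
  A^10 * (d^3) = -A^16 - 3*A^12 - 3*A^8 - A^4
  A^8 * (10*d^2) = 10*A^12 + 20*A^8 + 10*A^4
  A^6 * (29*d + 16*d^3) = -16*A^12 - 77*A^8 - 77*A^4 - 16
  A^4 * (26 + 74*d^2 + 20*d^4) = 20*A^12 + 154*A^8 + 294*A^4 + 154 + 20*A^-4
  A^2 * (90*d + 105*d^3 + 15*d^5) = -15*A^12 - 180*A^8 - 555*A^4 - 555 - 180*A^-4 - 15*A^-8
  A^0 * (15 + 141*d^2 + 90*d^4 + 6*d^6) = 6*A^12 + 126*A^8 + 591*A^4 + 957 + 591*A^-4 + 126*A^-8 + 6*A^-12
  A^-2 * (35*d + 130*d^3 + 44*d^5 + d^7) = -A^12 - 51*A^8 - 371*A^4 - 900 - 900*A^-4 - 371*A^-8 - 51*A^-12 - A^-16
  A^-4 * (40*d^2 + 69*d^4 + 11*d^6) = 11*A^8 + 135*A^4 + 481 + 714*A^-4 + 481*A^-8 + 135*A^-12 + 11*A^-16
  A^-6 * (25*d^3 + 19*d^5 + d^7) = -A^8 - 26*A^4 - 141 - 300*A^-4 - 300*A^-8 - 141*A^-12 - 26*A^-16 - A^-20
  A^-8 * (8*d^4 + 2*d^6) = 2*A^4 + 20 + 62*A^-4 + 88*A^-8 + 62*A^-12 + 20*A^-16 + 2*A^-20
  A^-10 * (d^5) = -1 - 5*A^-4 - 10*A^-8 - 10*A^-12 - 5*A^-16 - A^-20
Summing the groups: <K> = -A^16 + A^12 - A^8 + 2*A^4 - 1 + 2*A^-4 - A^-8 + A^-12 - A^-16
Normalise by the writhe: (-A^3)^(-w) = (-A^3)^(0) = 1, so f(A) = 1 * <K> = -A^16 + A^12 - A^8 + 2*A^4 - 1 + 2*A^-4 - A^-8 + A^-12 - A^-16.
Substitute A = t^(-1/4), i.e. A^e → t^(-e/4): V(t) = -t^4 + t^3 - t^2 + 2*t - 1 + 2*t^-1 - t^-2 + t^-3 - t^-4

Answer: -t^4 + t^3 - t^2 + 2*t - 1 + 2*t^-1 - t^-2 + t^-3 - t^-4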